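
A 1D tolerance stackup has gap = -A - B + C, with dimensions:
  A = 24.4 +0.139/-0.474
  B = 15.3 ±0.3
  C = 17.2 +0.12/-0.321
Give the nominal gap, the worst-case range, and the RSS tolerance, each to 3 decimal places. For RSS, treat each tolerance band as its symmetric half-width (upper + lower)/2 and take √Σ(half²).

nominal=-22.500 wc=[-23.260,-21.606] rss=0.482

Stack each dimension's contribution:
  -A: nom -24.400 → Σnom=-24.400; wc +0.474/-0.139 → slack +0.474/-0.139; half-tol=0.306, Σhalf²=0.093942
  -B: nom -15.300 → Σnom=-39.700; wc +0.300/-0.300 → slack +0.774/-0.439; half-tol=0.300, Σhalf²=0.183942
  +C: nom +17.200 → Σnom=-22.500; wc +0.120/-0.321 → slack +0.894/-0.760; half-tol=0.221, Σhalf²=0.232562
Nominal = -22.500. Worst-case = [-22.500 - 0.760, -22.500 + 0.894] = [-23.260, -21.606]. RSS = √0.232562 = 0.482.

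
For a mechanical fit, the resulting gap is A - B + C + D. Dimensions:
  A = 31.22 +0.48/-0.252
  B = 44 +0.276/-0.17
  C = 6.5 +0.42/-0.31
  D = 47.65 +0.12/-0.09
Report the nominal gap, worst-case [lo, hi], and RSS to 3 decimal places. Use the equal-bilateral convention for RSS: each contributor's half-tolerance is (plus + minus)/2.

nominal=41.370 wc=[40.442,42.560] rss=0.573

Stack each dimension's contribution:
  +A: nom +31.220 → Σnom=31.220; wc +0.480/-0.252 → slack +0.480/-0.252; half-tol=0.366, Σhalf²=0.133956
  -B: nom -44.000 → Σnom=-12.780; wc +0.170/-0.276 → slack +0.650/-0.528; half-tol=0.223, Σhalf²=0.183685
  +C: nom +6.500 → Σnom=-6.280; wc +0.420/-0.310 → slack +1.070/-0.838; half-tol=0.365, Σhalf²=0.316910
  +D: nom +47.650 → Σnom=41.370; wc +0.120/-0.090 → slack +1.190/-0.928; half-tol=0.105, Σhalf²=0.327935
Nominal = 41.370. Worst-case = [41.370 - 0.928, 41.370 + 1.190] = [40.442, 42.560]. RSS = √0.327935 = 0.573.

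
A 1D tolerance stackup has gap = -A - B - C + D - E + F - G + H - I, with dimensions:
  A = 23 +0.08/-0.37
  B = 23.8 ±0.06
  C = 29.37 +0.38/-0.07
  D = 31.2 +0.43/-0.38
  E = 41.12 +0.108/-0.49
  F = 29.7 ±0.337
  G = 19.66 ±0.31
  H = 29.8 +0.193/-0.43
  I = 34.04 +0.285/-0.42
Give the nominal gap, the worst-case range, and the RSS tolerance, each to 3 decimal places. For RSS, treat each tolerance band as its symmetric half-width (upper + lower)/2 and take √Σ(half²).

nominal=-80.290 wc=[-82.660,-77.610] rss=0.888

Stack each dimension's contribution:
  -A: nom -23.000 → Σnom=-23.000; wc +0.370/-0.080 → slack +0.370/-0.080; half-tol=0.225, Σhalf²=0.050625
  -B: nom -23.800 → Σnom=-46.800; wc +0.060/-0.060 → slack +0.430/-0.140; half-tol=0.060, Σhalf²=0.054225
  -C: nom -29.370 → Σnom=-76.170; wc +0.070/-0.380 → slack +0.500/-0.520; half-tol=0.225, Σhalf²=0.104850
  +D: nom +31.200 → Σnom=-44.970; wc +0.430/-0.380 → slack +0.930/-0.900; half-tol=0.405, Σhalf²=0.268875
  -E: nom -41.120 → Σnom=-86.090; wc +0.490/-0.108 → slack +1.420/-1.008; half-tol=0.299, Σhalf²=0.358276
  +F: nom +29.700 → Σnom=-56.390; wc +0.337/-0.337 → slack +1.757/-1.345; half-tol=0.337, Σhalf²=0.471845
  -G: nom -19.660 → Σnom=-76.050; wc +0.310/-0.310 → slack +2.067/-1.655; half-tol=0.310, Σhalf²=0.567945
  +H: nom +29.800 → Σnom=-46.250; wc +0.193/-0.430 → slack +2.260/-2.085; half-tol=0.311, Σhalf²=0.664977
  -I: nom -34.040 → Σnom=-80.290; wc +0.420/-0.285 → slack +2.680/-2.370; half-tol=0.352, Σhalf²=0.789234
Nominal = -80.290. Worst-case = [-80.290 - 2.370, -80.290 + 2.680] = [-82.660, -77.610]. RSS = √0.789234 = 0.888.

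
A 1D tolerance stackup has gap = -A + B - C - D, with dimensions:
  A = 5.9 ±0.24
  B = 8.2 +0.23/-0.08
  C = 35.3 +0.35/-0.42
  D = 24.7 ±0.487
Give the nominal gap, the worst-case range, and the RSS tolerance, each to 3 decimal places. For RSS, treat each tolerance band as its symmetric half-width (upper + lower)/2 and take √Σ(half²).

nominal=-57.700 wc=[-58.857,-56.323] rss=0.683

Stack each dimension's contribution:
  -A: nom -5.900 → Σnom=-5.900; wc +0.240/-0.240 → slack +0.240/-0.240; half-tol=0.240, Σhalf²=0.057600
  +B: nom +8.200 → Σnom=2.300; wc +0.230/-0.080 → slack +0.470/-0.320; half-tol=0.155, Σhalf²=0.081625
  -C: nom -35.300 → Σnom=-33.000; wc +0.420/-0.350 → slack +0.890/-0.670; half-tol=0.385, Σhalf²=0.229850
  -D: nom -24.700 → Σnom=-57.700; wc +0.487/-0.487 → slack +1.377/-1.157; half-tol=0.487, Σhalf²=0.467019
Nominal = -57.700. Worst-case = [-57.700 - 1.157, -57.700 + 1.377] = [-58.857, -56.323]. RSS = √0.467019 = 0.683.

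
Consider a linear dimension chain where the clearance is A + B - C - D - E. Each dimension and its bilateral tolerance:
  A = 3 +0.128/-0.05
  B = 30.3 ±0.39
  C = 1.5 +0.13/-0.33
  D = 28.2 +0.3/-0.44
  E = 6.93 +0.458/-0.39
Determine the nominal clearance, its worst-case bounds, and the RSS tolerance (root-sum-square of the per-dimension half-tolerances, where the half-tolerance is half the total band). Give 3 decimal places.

Stack each dimension's contribution:
  +A: nom +3.000 → Σnom=3.000; wc +0.128/-0.050 → slack +0.128/-0.050; half-tol=0.089, Σhalf²=0.007921
  +B: nom +30.300 → Σnom=33.300; wc +0.390/-0.390 → slack +0.518/-0.440; half-tol=0.390, Σhalf²=0.160021
  -C: nom -1.500 → Σnom=31.800; wc +0.330/-0.130 → slack +0.848/-0.570; half-tol=0.230, Σhalf²=0.212921
  -D: nom -28.200 → Σnom=3.600; wc +0.440/-0.300 → slack +1.288/-0.870; half-tol=0.370, Σhalf²=0.349821
  -E: nom -6.930 → Σnom=-3.330; wc +0.390/-0.458 → slack +1.678/-1.328; half-tol=0.424, Σhalf²=0.529597
Nominal = -3.330. Worst-case = [-3.330 - 1.328, -3.330 + 1.678] = [-4.658, -1.652]. RSS = √0.529597 = 0.728.

nominal=-3.330 wc=[-4.658,-1.652] rss=0.728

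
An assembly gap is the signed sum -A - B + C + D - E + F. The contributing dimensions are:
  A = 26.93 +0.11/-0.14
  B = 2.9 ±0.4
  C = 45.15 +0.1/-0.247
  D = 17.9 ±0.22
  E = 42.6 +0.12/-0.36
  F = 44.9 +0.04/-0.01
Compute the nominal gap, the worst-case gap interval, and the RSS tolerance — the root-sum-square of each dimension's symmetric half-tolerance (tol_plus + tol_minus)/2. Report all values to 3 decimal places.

Stack each dimension's contribution:
  -A: nom -26.930 → Σnom=-26.930; wc +0.140/-0.110 → slack +0.140/-0.110; half-tol=0.125, Σhalf²=0.015625
  -B: nom -2.900 → Σnom=-29.830; wc +0.400/-0.400 → slack +0.540/-0.510; half-tol=0.400, Σhalf²=0.175625
  +C: nom +45.150 → Σnom=15.320; wc +0.100/-0.247 → slack +0.640/-0.757; half-tol=0.173, Σhalf²=0.205727
  +D: nom +17.900 → Σnom=33.220; wc +0.220/-0.220 → slack +0.860/-0.977; half-tol=0.220, Σhalf²=0.254127
  -E: nom -42.600 → Σnom=-9.380; wc +0.360/-0.120 → slack +1.220/-1.097; half-tol=0.240, Σhalf²=0.311727
  +F: nom +44.900 → Σnom=35.520; wc +0.040/-0.010 → slack +1.260/-1.107; half-tol=0.025, Σhalf²=0.312352
Nominal = 35.520. Worst-case = [35.520 - 1.107, 35.520 + 1.260] = [34.413, 36.780]. RSS = √0.312352 = 0.559.

nominal=35.520 wc=[34.413,36.780] rss=0.559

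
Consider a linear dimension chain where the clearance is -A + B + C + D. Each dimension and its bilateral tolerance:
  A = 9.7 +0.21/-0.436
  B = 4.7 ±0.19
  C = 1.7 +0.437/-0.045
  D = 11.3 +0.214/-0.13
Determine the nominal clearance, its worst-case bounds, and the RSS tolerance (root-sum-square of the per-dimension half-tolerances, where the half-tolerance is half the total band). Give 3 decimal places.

Stack each dimension's contribution:
  -A: nom -9.700 → Σnom=-9.700; wc +0.436/-0.210 → slack +0.436/-0.210; half-tol=0.323, Σhalf²=0.104329
  +B: nom +4.700 → Σnom=-5.000; wc +0.190/-0.190 → slack +0.626/-0.400; half-tol=0.190, Σhalf²=0.140429
  +C: nom +1.700 → Σnom=-3.300; wc +0.437/-0.045 → slack +1.063/-0.445; half-tol=0.241, Σhalf²=0.198510
  +D: nom +11.300 → Σnom=8.000; wc +0.214/-0.130 → slack +1.277/-0.575; half-tol=0.172, Σhalf²=0.228094
Nominal = 8.000. Worst-case = [8.000 - 0.575, 8.000 + 1.277] = [7.425, 9.277]. RSS = √0.228094 = 0.478.

nominal=8.000 wc=[7.425,9.277] rss=0.478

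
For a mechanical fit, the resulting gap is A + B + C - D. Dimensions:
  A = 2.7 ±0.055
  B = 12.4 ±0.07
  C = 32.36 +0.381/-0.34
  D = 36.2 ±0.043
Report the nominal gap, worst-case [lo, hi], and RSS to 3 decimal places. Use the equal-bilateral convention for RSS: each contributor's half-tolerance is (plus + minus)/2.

nominal=11.260 wc=[10.752,11.809] rss=0.374

Stack each dimension's contribution:
  +A: nom +2.700 → Σnom=2.700; wc +0.055/-0.055 → slack +0.055/-0.055; half-tol=0.055, Σhalf²=0.003025
  +B: nom +12.400 → Σnom=15.100; wc +0.070/-0.070 → slack +0.125/-0.125; half-tol=0.070, Σhalf²=0.007925
  +C: nom +32.360 → Σnom=47.460; wc +0.381/-0.340 → slack +0.506/-0.465; half-tol=0.361, Σhalf²=0.137885
  -D: nom -36.200 → Σnom=11.260; wc +0.043/-0.043 → slack +0.549/-0.508; half-tol=0.043, Σhalf²=0.139734
Nominal = 11.260. Worst-case = [11.260 - 0.508, 11.260 + 0.549] = [10.752, 11.809]. RSS = √0.139734 = 0.374.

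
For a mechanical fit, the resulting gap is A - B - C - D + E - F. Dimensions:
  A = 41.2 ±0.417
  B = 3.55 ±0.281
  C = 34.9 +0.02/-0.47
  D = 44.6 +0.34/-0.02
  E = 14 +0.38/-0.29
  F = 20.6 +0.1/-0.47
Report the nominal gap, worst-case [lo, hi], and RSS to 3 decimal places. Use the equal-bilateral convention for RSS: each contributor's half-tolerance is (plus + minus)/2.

nominal=-48.450 wc=[-49.898,-46.412] rss=0.734

Stack each dimension's contribution:
  +A: nom +41.200 → Σnom=41.200; wc +0.417/-0.417 → slack +0.417/-0.417; half-tol=0.417, Σhalf²=0.173889
  -B: nom -3.550 → Σnom=37.650; wc +0.281/-0.281 → slack +0.698/-0.698; half-tol=0.281, Σhalf²=0.252850
  -C: nom -34.900 → Σnom=2.750; wc +0.470/-0.020 → slack +1.168/-0.718; half-tol=0.245, Σhalf²=0.312875
  -D: nom -44.600 → Σnom=-41.850; wc +0.020/-0.340 → slack +1.188/-1.058; half-tol=0.180, Σhalf²=0.345275
  +E: nom +14.000 → Σnom=-27.850; wc +0.380/-0.290 → slack +1.568/-1.348; half-tol=0.335, Σhalf²=0.457500
  -F: nom -20.600 → Σnom=-48.450; wc +0.470/-0.100 → slack +2.038/-1.448; half-tol=0.285, Σhalf²=0.538725
Nominal = -48.450. Worst-case = [-48.450 - 1.448, -48.450 + 2.038] = [-49.898, -46.412]. RSS = √0.538725 = 0.734.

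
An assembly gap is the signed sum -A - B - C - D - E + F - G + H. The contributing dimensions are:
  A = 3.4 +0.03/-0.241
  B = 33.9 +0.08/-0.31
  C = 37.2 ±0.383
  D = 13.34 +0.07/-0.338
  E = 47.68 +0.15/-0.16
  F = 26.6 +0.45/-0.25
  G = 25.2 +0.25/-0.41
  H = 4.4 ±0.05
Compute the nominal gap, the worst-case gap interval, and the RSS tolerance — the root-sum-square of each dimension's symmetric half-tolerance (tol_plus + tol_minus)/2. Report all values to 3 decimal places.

Stack each dimension's contribution:
  -A: nom -3.400 → Σnom=-3.400; wc +0.241/-0.030 → slack +0.241/-0.030; half-tol=0.136, Σhalf²=0.018360
  -B: nom -33.900 → Σnom=-37.300; wc +0.310/-0.080 → slack +0.551/-0.110; half-tol=0.195, Σhalf²=0.056385
  -C: nom -37.200 → Σnom=-74.500; wc +0.383/-0.383 → slack +0.934/-0.493; half-tol=0.383, Σhalf²=0.203074
  -D: nom -13.340 → Σnom=-87.840; wc +0.338/-0.070 → slack +1.272/-0.563; half-tol=0.204, Σhalf²=0.244690
  -E: nom -47.680 → Σnom=-135.520; wc +0.160/-0.150 → slack +1.432/-0.713; half-tol=0.155, Σhalf²=0.268715
  +F: nom +26.600 → Σnom=-108.920; wc +0.450/-0.250 → slack +1.882/-0.963; half-tol=0.350, Σhalf²=0.391215
  -G: nom -25.200 → Σnom=-134.120; wc +0.410/-0.250 → slack +2.292/-1.213; half-tol=0.330, Σhalf²=0.500115
  +H: nom +4.400 → Σnom=-129.720; wc +0.050/-0.050 → slack +2.342/-1.263; half-tol=0.050, Σhalf²=0.502615
Nominal = -129.720. Worst-case = [-129.720 - 1.263, -129.720 + 2.342] = [-130.983, -127.378]. RSS = √0.502615 = 0.709.

nominal=-129.720 wc=[-130.983,-127.378] rss=0.709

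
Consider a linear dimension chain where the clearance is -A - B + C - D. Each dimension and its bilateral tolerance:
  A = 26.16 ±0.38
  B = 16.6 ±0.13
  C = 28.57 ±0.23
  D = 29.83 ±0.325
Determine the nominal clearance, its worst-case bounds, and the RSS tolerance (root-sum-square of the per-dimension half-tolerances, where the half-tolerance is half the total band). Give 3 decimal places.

nominal=-44.020 wc=[-45.085,-42.955] rss=0.566

Stack each dimension's contribution:
  -A: nom -26.160 → Σnom=-26.160; wc +0.380/-0.380 → slack +0.380/-0.380; half-tol=0.380, Σhalf²=0.144400
  -B: nom -16.600 → Σnom=-42.760; wc +0.130/-0.130 → slack +0.510/-0.510; half-tol=0.130, Σhalf²=0.161300
  +C: nom +28.570 → Σnom=-14.190; wc +0.230/-0.230 → slack +0.740/-0.740; half-tol=0.230, Σhalf²=0.214200
  -D: nom -29.830 → Σnom=-44.020; wc +0.325/-0.325 → slack +1.065/-1.065; half-tol=0.325, Σhalf²=0.319825
Nominal = -44.020. Worst-case = [-44.020 - 1.065, -44.020 + 1.065] = [-45.085, -42.955]. RSS = √0.319825 = 0.566.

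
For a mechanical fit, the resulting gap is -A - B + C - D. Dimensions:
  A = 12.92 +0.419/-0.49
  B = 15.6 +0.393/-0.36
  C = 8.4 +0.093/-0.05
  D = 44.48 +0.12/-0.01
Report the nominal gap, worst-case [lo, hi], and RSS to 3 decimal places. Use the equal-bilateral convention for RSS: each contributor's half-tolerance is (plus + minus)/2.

nominal=-64.600 wc=[-65.582,-63.647] rss=0.598

Stack each dimension's contribution:
  -A: nom -12.920 → Σnom=-12.920; wc +0.490/-0.419 → slack +0.490/-0.419; half-tol=0.455, Σhalf²=0.206570
  -B: nom -15.600 → Σnom=-28.520; wc +0.360/-0.393 → slack +0.850/-0.812; half-tol=0.377, Σhalf²=0.348322
  +C: nom +8.400 → Σnom=-20.120; wc +0.093/-0.050 → slack +0.943/-0.862; half-tol=0.072, Σhalf²=0.353435
  -D: nom -44.480 → Σnom=-64.600; wc +0.010/-0.120 → slack +0.953/-0.982; half-tol=0.065, Σhalf²=0.357660
Nominal = -64.600. Worst-case = [-64.600 - 0.982, -64.600 + 0.953] = [-65.582, -63.647]. RSS = √0.357660 = 0.598.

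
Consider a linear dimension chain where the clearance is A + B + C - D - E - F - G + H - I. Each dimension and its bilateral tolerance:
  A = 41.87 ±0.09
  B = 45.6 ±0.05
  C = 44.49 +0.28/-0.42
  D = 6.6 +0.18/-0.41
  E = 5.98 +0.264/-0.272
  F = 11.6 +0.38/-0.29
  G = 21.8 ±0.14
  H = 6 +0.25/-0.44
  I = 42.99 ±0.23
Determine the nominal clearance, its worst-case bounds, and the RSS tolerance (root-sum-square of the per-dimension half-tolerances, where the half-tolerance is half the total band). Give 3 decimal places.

nominal=48.990 wc=[46.796,51.002] rss=0.772

Stack each dimension's contribution:
  +A: nom +41.870 → Σnom=41.870; wc +0.090/-0.090 → slack +0.090/-0.090; half-tol=0.090, Σhalf²=0.008100
  +B: nom +45.600 → Σnom=87.470; wc +0.050/-0.050 → slack +0.140/-0.140; half-tol=0.050, Σhalf²=0.010600
  +C: nom +44.490 → Σnom=131.960; wc +0.280/-0.420 → slack +0.420/-0.560; half-tol=0.350, Σhalf²=0.133100
  -D: nom -6.600 → Σnom=125.360; wc +0.410/-0.180 → slack +0.830/-0.740; half-tol=0.295, Σhalf²=0.220125
  -E: nom -5.980 → Σnom=119.380; wc +0.272/-0.264 → slack +1.102/-1.004; half-tol=0.268, Σhalf²=0.291949
  -F: nom -11.600 → Σnom=107.780; wc +0.290/-0.380 → slack +1.392/-1.384; half-tol=0.335, Σhalf²=0.404174
  -G: nom -21.800 → Σnom=85.980; wc +0.140/-0.140 → slack +1.532/-1.524; half-tol=0.140, Σhalf²=0.423774
  +H: nom +6.000 → Σnom=91.980; wc +0.250/-0.440 → slack +1.782/-1.964; half-tol=0.345, Σhalf²=0.542799
  -I: nom -42.990 → Σnom=48.990; wc +0.230/-0.230 → slack +2.012/-2.194; half-tol=0.230, Σhalf²=0.595699
Nominal = 48.990. Worst-case = [48.990 - 2.194, 48.990 + 2.012] = [46.796, 51.002]. RSS = √0.595699 = 0.772.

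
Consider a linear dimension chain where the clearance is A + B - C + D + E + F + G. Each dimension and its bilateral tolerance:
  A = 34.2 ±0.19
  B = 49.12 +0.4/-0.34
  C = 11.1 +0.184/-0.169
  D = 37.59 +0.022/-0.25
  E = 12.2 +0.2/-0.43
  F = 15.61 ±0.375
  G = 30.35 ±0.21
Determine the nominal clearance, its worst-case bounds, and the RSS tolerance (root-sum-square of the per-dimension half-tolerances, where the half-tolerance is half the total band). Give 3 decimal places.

Stack each dimension's contribution:
  +A: nom +34.200 → Σnom=34.200; wc +0.190/-0.190 → slack +0.190/-0.190; half-tol=0.190, Σhalf²=0.036100
  +B: nom +49.120 → Σnom=83.320; wc +0.400/-0.340 → slack +0.590/-0.530; half-tol=0.370, Σhalf²=0.173000
  -C: nom -11.100 → Σnom=72.220; wc +0.169/-0.184 → slack +0.759/-0.714; half-tol=0.176, Σhalf²=0.204152
  +D: nom +37.590 → Σnom=109.810; wc +0.022/-0.250 → slack +0.781/-0.964; half-tol=0.136, Σhalf²=0.222648
  +E: nom +12.200 → Σnom=122.010; wc +0.200/-0.430 → slack +0.981/-1.394; half-tol=0.315, Σhalf²=0.321873
  +F: nom +15.610 → Σnom=137.620; wc +0.375/-0.375 → slack +1.356/-1.769; half-tol=0.375, Σhalf²=0.462498
  +G: nom +30.350 → Σnom=167.970; wc +0.210/-0.210 → slack +1.566/-1.979; half-tol=0.210, Σhalf²=0.506598
Nominal = 167.970. Worst-case = [167.970 - 1.979, 167.970 + 1.566] = [165.991, 169.536]. RSS = √0.506598 = 0.712.

nominal=167.970 wc=[165.991,169.536] rss=0.712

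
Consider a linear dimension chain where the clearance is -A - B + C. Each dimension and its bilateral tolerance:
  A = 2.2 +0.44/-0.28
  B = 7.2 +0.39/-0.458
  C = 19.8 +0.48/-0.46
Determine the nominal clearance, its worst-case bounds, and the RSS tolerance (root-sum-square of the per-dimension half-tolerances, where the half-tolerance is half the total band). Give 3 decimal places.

Stack each dimension's contribution:
  -A: nom -2.200 → Σnom=-2.200; wc +0.280/-0.440 → slack +0.280/-0.440; half-tol=0.360, Σhalf²=0.129600
  -B: nom -7.200 → Σnom=-9.400; wc +0.458/-0.390 → slack +0.738/-0.830; half-tol=0.424, Σhalf²=0.309376
  +C: nom +19.800 → Σnom=10.400; wc +0.480/-0.460 → slack +1.218/-1.290; half-tol=0.470, Σhalf²=0.530276
Nominal = 10.400. Worst-case = [10.400 - 1.290, 10.400 + 1.218] = [9.110, 11.618]. RSS = √0.530276 = 0.728.

nominal=10.400 wc=[9.110,11.618] rss=0.728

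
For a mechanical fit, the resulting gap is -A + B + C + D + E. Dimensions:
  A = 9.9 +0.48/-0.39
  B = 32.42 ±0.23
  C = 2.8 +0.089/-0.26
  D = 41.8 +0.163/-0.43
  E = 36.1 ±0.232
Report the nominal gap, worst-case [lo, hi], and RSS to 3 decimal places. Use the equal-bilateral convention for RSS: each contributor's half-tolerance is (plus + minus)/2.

nominal=103.220 wc=[101.588,104.324] rss=0.644

Stack each dimension's contribution:
  -A: nom -9.900 → Σnom=-9.900; wc +0.390/-0.480 → slack +0.390/-0.480; half-tol=0.435, Σhalf²=0.189225
  +B: nom +32.420 → Σnom=22.520; wc +0.230/-0.230 → slack +0.620/-0.710; half-tol=0.230, Σhalf²=0.242125
  +C: nom +2.800 → Σnom=25.320; wc +0.089/-0.260 → slack +0.709/-0.970; half-tol=0.174, Σhalf²=0.272575
  +D: nom +41.800 → Σnom=67.120; wc +0.163/-0.430 → slack +0.872/-1.400; half-tol=0.296, Σhalf²=0.360487
  +E: nom +36.100 → Σnom=103.220; wc +0.232/-0.232 → slack +1.104/-1.632; half-tol=0.232, Σhalf²=0.414311
Nominal = 103.220. Worst-case = [103.220 - 1.632, 103.220 + 1.104] = [101.588, 104.324]. RSS = √0.414311 = 0.644.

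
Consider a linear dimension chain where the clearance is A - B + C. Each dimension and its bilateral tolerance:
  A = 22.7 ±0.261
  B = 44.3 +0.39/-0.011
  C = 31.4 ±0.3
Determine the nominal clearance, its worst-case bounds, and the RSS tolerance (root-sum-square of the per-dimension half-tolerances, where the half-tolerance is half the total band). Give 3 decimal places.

Stack each dimension's contribution:
  +A: nom +22.700 → Σnom=22.700; wc +0.261/-0.261 → slack +0.261/-0.261; half-tol=0.261, Σhalf²=0.068121
  -B: nom -44.300 → Σnom=-21.600; wc +0.011/-0.390 → slack +0.272/-0.651; half-tol=0.201, Σhalf²=0.108321
  +C: nom +31.400 → Σnom=9.800; wc +0.300/-0.300 → slack +0.572/-0.951; half-tol=0.300, Σhalf²=0.198321
Nominal = 9.800. Worst-case = [9.800 - 0.951, 9.800 + 0.572] = [8.849, 10.372]. RSS = √0.198321 = 0.445.

nominal=9.800 wc=[8.849,10.372] rss=0.445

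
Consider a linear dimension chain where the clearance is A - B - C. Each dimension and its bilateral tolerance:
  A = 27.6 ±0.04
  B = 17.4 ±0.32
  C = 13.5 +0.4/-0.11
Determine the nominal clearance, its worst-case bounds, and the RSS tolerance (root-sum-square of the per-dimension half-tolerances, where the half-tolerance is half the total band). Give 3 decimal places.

nominal=-3.300 wc=[-4.060,-2.830] rss=0.411

Stack each dimension's contribution:
  +A: nom +27.600 → Σnom=27.600; wc +0.040/-0.040 → slack +0.040/-0.040; half-tol=0.040, Σhalf²=0.001600
  -B: nom -17.400 → Σnom=10.200; wc +0.320/-0.320 → slack +0.360/-0.360; half-tol=0.320, Σhalf²=0.104000
  -C: nom -13.500 → Σnom=-3.300; wc +0.110/-0.400 → slack +0.470/-0.760; half-tol=0.255, Σhalf²=0.169025
Nominal = -3.300. Worst-case = [-3.300 - 0.760, -3.300 + 0.470] = [-4.060, -2.830]. RSS = √0.169025 = 0.411.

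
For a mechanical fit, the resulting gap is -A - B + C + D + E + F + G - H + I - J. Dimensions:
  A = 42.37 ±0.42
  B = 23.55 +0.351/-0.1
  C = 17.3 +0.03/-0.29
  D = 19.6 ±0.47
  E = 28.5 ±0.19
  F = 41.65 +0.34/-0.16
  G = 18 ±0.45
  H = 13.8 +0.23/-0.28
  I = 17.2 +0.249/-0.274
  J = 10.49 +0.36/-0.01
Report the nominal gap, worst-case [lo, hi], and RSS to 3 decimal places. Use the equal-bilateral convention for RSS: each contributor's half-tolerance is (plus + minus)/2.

nominal=52.040 wc=[48.845,54.579] rss=0.971

Stack each dimension's contribution:
  -A: nom -42.370 → Σnom=-42.370; wc +0.420/-0.420 → slack +0.420/-0.420; half-tol=0.420, Σhalf²=0.176400
  -B: nom -23.550 → Σnom=-65.920; wc +0.100/-0.351 → slack +0.520/-0.771; half-tol=0.225, Σhalf²=0.227250
  +C: nom +17.300 → Σnom=-48.620; wc +0.030/-0.290 → slack +0.550/-1.061; half-tol=0.160, Σhalf²=0.252850
  +D: nom +19.600 → Σnom=-29.020; wc +0.470/-0.470 → slack +1.020/-1.531; half-tol=0.470, Σhalf²=0.473750
  +E: nom +28.500 → Σnom=-0.520; wc +0.190/-0.190 → slack +1.210/-1.721; half-tol=0.190, Σhalf²=0.509850
  +F: nom +41.650 → Σnom=41.130; wc +0.340/-0.160 → slack +1.550/-1.881; half-tol=0.250, Σhalf²=0.572350
  +G: nom +18.000 → Σnom=59.130; wc +0.450/-0.450 → slack +2.000/-2.331; half-tol=0.450, Σhalf²=0.774850
  -H: nom -13.800 → Σnom=45.330; wc +0.280/-0.230 → slack +2.280/-2.561; half-tol=0.255, Σhalf²=0.839875
  +I: nom +17.200 → Σnom=62.530; wc +0.249/-0.274 → slack +2.529/-2.835; half-tol=0.262, Σhalf²=0.908257
  -J: nom -10.490 → Σnom=52.040; wc +0.010/-0.360 → slack +2.539/-3.195; half-tol=0.185, Σhalf²=0.942482
Nominal = 52.040. Worst-case = [52.040 - 3.195, 52.040 + 2.539] = [48.845, 54.579]. RSS = √0.942482 = 0.971.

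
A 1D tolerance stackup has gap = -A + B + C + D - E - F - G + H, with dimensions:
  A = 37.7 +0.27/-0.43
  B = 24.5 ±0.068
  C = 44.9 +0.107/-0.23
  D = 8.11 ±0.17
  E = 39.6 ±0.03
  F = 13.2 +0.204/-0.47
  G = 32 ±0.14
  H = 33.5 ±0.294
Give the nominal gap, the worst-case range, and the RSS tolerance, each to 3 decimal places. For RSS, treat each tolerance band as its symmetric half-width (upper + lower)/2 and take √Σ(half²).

nominal=-11.490 wc=[-12.896,-9.781] rss=0.636

Stack each dimension's contribution:
  -A: nom -37.700 → Σnom=-37.700; wc +0.430/-0.270 → slack +0.430/-0.270; half-tol=0.350, Σhalf²=0.122500
  +B: nom +24.500 → Σnom=-13.200; wc +0.068/-0.068 → slack +0.498/-0.338; half-tol=0.068, Σhalf²=0.127124
  +C: nom +44.900 → Σnom=31.700; wc +0.107/-0.230 → slack +0.605/-0.568; half-tol=0.169, Σhalf²=0.155516
  +D: nom +8.110 → Σnom=39.810; wc +0.170/-0.170 → slack +0.775/-0.738; half-tol=0.170, Σhalf²=0.184416
  -E: nom -39.600 → Σnom=0.210; wc +0.030/-0.030 → slack +0.805/-0.768; half-tol=0.030, Σhalf²=0.185316
  -F: nom -13.200 → Σnom=-12.990; wc +0.470/-0.204 → slack +1.275/-0.972; half-tol=0.337, Σhalf²=0.298885
  -G: nom -32.000 → Σnom=-44.990; wc +0.140/-0.140 → slack +1.415/-1.112; half-tol=0.140, Σhalf²=0.318485
  +H: nom +33.500 → Σnom=-11.490; wc +0.294/-0.294 → slack +1.709/-1.406; half-tol=0.294, Σhalf²=0.404921
Nominal = -11.490. Worst-case = [-11.490 - 1.406, -11.490 + 1.709] = [-12.896, -9.781]. RSS = √0.404921 = 0.636.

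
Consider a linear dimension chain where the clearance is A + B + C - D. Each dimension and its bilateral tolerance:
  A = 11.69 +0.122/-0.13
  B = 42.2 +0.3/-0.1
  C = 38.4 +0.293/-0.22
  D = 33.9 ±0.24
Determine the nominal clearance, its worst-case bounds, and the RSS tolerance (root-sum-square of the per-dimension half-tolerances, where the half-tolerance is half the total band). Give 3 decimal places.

Stack each dimension's contribution:
  +A: nom +11.690 → Σnom=11.690; wc +0.122/-0.130 → slack +0.122/-0.130; half-tol=0.126, Σhalf²=0.015876
  +B: nom +42.200 → Σnom=53.890; wc +0.300/-0.100 → slack +0.422/-0.230; half-tol=0.200, Σhalf²=0.055876
  +C: nom +38.400 → Σnom=92.290; wc +0.293/-0.220 → slack +0.715/-0.450; half-tol=0.257, Σhalf²=0.121668
  -D: nom -33.900 → Σnom=58.390; wc +0.240/-0.240 → slack +0.955/-0.690; half-tol=0.240, Σhalf²=0.179268
Nominal = 58.390. Worst-case = [58.390 - 0.690, 58.390 + 0.955] = [57.700, 59.345]. RSS = √0.179268 = 0.423.

nominal=58.390 wc=[57.700,59.345] rss=0.423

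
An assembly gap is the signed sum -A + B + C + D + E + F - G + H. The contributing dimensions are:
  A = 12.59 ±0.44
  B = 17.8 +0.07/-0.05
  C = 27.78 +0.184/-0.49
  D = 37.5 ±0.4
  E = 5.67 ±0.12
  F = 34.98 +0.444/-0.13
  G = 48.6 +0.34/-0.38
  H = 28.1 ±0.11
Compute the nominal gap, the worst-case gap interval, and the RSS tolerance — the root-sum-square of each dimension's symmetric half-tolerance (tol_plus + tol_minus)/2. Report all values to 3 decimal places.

nominal=90.640 wc=[88.560,92.788] rss=0.842

Stack each dimension's contribution:
  -A: nom -12.590 → Σnom=-12.590; wc +0.440/-0.440 → slack +0.440/-0.440; half-tol=0.440, Σhalf²=0.193600
  +B: nom +17.800 → Σnom=5.210; wc +0.070/-0.050 → slack +0.510/-0.490; half-tol=0.060, Σhalf²=0.197200
  +C: nom +27.780 → Σnom=32.990; wc +0.184/-0.490 → slack +0.694/-0.980; half-tol=0.337, Σhalf²=0.310769
  +D: nom +37.500 → Σnom=70.490; wc +0.400/-0.400 → slack +1.094/-1.380; half-tol=0.400, Σhalf²=0.470769
  +E: nom +5.670 → Σnom=76.160; wc +0.120/-0.120 → slack +1.214/-1.500; half-tol=0.120, Σhalf²=0.485169
  +F: nom +34.980 → Σnom=111.140; wc +0.444/-0.130 → slack +1.658/-1.630; half-tol=0.287, Σhalf²=0.567538
  -G: nom -48.600 → Σnom=62.540; wc +0.380/-0.340 → slack +2.038/-1.970; half-tol=0.360, Σhalf²=0.697138
  +H: nom +28.100 → Σnom=90.640; wc +0.110/-0.110 → slack +2.148/-2.080; half-tol=0.110, Σhalf²=0.709238
Nominal = 90.640. Worst-case = [90.640 - 2.080, 90.640 + 2.148] = [88.560, 92.788]. RSS = √0.709238 = 0.842.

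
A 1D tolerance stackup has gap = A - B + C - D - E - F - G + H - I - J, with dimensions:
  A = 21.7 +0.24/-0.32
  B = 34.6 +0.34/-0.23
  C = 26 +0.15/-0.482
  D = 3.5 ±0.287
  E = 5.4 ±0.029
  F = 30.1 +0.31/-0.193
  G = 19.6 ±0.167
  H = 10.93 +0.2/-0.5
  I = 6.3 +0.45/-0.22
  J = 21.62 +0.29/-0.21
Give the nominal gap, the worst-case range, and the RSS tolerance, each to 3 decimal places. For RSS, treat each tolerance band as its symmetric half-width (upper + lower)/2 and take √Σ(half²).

nominal=-62.490 wc=[-65.665,-60.564] rss=0.855

Stack each dimension's contribution:
  +A: nom +21.700 → Σnom=21.700; wc +0.240/-0.320 → slack +0.240/-0.320; half-tol=0.280, Σhalf²=0.078400
  -B: nom -34.600 → Σnom=-12.900; wc +0.230/-0.340 → slack +0.470/-0.660; half-tol=0.285, Σhalf²=0.159625
  +C: nom +26.000 → Σnom=13.100; wc +0.150/-0.482 → slack +0.620/-1.142; half-tol=0.316, Σhalf²=0.259481
  -D: nom -3.500 → Σnom=9.600; wc +0.287/-0.287 → slack +0.907/-1.429; half-tol=0.287, Σhalf²=0.341850
  -E: nom -5.400 → Σnom=4.200; wc +0.029/-0.029 → slack +0.936/-1.458; half-tol=0.029, Σhalf²=0.342691
  -F: nom -30.100 → Σnom=-25.900; wc +0.193/-0.310 → slack +1.129/-1.768; half-tol=0.252, Σhalf²=0.405943
  -G: nom -19.600 → Σnom=-45.500; wc +0.167/-0.167 → slack +1.296/-1.935; half-tol=0.167, Σhalf²=0.433832
  +H: nom +10.930 → Σnom=-34.570; wc +0.200/-0.500 → slack +1.496/-2.435; half-tol=0.350, Σhalf²=0.556332
  -I: nom -6.300 → Σnom=-40.870; wc +0.220/-0.450 → slack +1.716/-2.885; half-tol=0.335, Σhalf²=0.668557
  -J: nom -21.620 → Σnom=-62.490; wc +0.210/-0.290 → slack +1.926/-3.175; half-tol=0.250, Σhalf²=0.731057
Nominal = -62.490. Worst-case = [-62.490 - 3.175, -62.490 + 1.926] = [-65.665, -60.564]. RSS = √0.731057 = 0.855.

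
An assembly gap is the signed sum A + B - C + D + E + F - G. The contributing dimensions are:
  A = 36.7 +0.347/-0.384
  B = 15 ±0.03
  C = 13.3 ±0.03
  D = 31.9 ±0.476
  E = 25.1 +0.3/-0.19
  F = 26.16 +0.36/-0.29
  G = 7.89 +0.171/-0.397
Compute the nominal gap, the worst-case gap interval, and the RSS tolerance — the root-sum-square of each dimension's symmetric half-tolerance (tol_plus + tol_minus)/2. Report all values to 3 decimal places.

nominal=113.670 wc=[112.099,115.610] rss=0.780

Stack each dimension's contribution:
  +A: nom +36.700 → Σnom=36.700; wc +0.347/-0.384 → slack +0.347/-0.384; half-tol=0.365, Σhalf²=0.133590
  +B: nom +15.000 → Σnom=51.700; wc +0.030/-0.030 → slack +0.377/-0.414; half-tol=0.030, Σhalf²=0.134490
  -C: nom -13.300 → Σnom=38.400; wc +0.030/-0.030 → slack +0.407/-0.444; half-tol=0.030, Σhalf²=0.135390
  +D: nom +31.900 → Σnom=70.300; wc +0.476/-0.476 → slack +0.883/-0.920; half-tol=0.476, Σhalf²=0.361966
  +E: nom +25.100 → Σnom=95.400; wc +0.300/-0.190 → slack +1.183/-1.110; half-tol=0.245, Σhalf²=0.421991
  +F: nom +26.160 → Σnom=121.560; wc +0.360/-0.290 → slack +1.543/-1.400; half-tol=0.325, Σhalf²=0.527616
  -G: nom -7.890 → Σnom=113.670; wc +0.397/-0.171 → slack +1.940/-1.571; half-tol=0.284, Σhalf²=0.608272
Nominal = 113.670. Worst-case = [113.670 - 1.571, 113.670 + 1.940] = [112.099, 115.610]. RSS = √0.608272 = 0.780.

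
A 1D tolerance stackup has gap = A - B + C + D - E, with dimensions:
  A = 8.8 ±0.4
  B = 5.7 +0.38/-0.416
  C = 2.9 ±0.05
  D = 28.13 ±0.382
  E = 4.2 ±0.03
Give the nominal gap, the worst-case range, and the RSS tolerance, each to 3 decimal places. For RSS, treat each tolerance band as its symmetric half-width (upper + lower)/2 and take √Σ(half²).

nominal=29.930 wc=[28.688,31.208] rss=0.684

Stack each dimension's contribution:
  +A: nom +8.800 → Σnom=8.800; wc +0.400/-0.400 → slack +0.400/-0.400; half-tol=0.400, Σhalf²=0.160000
  -B: nom -5.700 → Σnom=3.100; wc +0.416/-0.380 → slack +0.816/-0.780; half-tol=0.398, Σhalf²=0.318404
  +C: nom +2.900 → Σnom=6.000; wc +0.050/-0.050 → slack +0.866/-0.830; half-tol=0.050, Σhalf²=0.320904
  +D: nom +28.130 → Σnom=34.130; wc +0.382/-0.382 → slack +1.248/-1.212; half-tol=0.382, Σhalf²=0.466828
  -E: nom -4.200 → Σnom=29.930; wc +0.030/-0.030 → slack +1.278/-1.242; half-tol=0.030, Σhalf²=0.467728
Nominal = 29.930. Worst-case = [29.930 - 1.242, 29.930 + 1.278] = [28.688, 31.208]. RSS = √0.467728 = 0.684.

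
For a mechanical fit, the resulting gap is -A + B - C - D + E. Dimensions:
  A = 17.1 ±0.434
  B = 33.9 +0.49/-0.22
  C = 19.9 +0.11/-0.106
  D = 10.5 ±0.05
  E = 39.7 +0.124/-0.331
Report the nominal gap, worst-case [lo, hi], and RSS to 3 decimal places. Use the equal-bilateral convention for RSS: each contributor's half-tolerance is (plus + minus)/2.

nominal=26.100 wc=[24.955,27.304] rss=0.617

Stack each dimension's contribution:
  -A: nom -17.100 → Σnom=-17.100; wc +0.434/-0.434 → slack +0.434/-0.434; half-tol=0.434, Σhalf²=0.188356
  +B: nom +33.900 → Σnom=16.800; wc +0.490/-0.220 → slack +0.924/-0.654; half-tol=0.355, Σhalf²=0.314381
  -C: nom -19.900 → Σnom=-3.100; wc +0.106/-0.110 → slack +1.030/-0.764; half-tol=0.108, Σhalf²=0.326045
  -D: nom -10.500 → Σnom=-13.600; wc +0.050/-0.050 → slack +1.080/-0.814; half-tol=0.050, Σhalf²=0.328545
  +E: nom +39.700 → Σnom=26.100; wc +0.124/-0.331 → slack +1.204/-1.145; half-tol=0.228, Σhalf²=0.380301
Nominal = 26.100. Worst-case = [26.100 - 1.145, 26.100 + 1.204] = [24.955, 27.304]. RSS = √0.380301 = 0.617.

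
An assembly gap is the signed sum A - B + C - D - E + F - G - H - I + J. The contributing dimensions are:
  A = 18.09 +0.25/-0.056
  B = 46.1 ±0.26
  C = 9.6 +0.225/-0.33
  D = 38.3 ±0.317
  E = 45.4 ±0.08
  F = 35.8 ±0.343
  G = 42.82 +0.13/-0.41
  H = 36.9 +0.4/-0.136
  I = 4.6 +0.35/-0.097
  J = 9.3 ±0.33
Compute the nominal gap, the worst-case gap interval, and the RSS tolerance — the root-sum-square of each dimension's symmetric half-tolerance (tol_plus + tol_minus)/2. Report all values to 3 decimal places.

Stack each dimension's contribution:
  +A: nom +18.090 → Σnom=18.090; wc +0.250/-0.056 → slack +0.250/-0.056; half-tol=0.153, Σhalf²=0.023409
  -B: nom -46.100 → Σnom=-28.010; wc +0.260/-0.260 → slack +0.510/-0.316; half-tol=0.260, Σhalf²=0.091009
  +C: nom +9.600 → Σnom=-18.410; wc +0.225/-0.330 → slack +0.735/-0.646; half-tol=0.278, Σhalf²=0.168015
  -D: nom -38.300 → Σnom=-56.710; wc +0.317/-0.317 → slack +1.052/-0.963; half-tol=0.317, Σhalf²=0.268504
  -E: nom -45.400 → Σnom=-102.110; wc +0.080/-0.080 → slack +1.132/-1.043; half-tol=0.080, Σhalf²=0.274904
  +F: nom +35.800 → Σnom=-66.310; wc +0.343/-0.343 → slack +1.475/-1.386; half-tol=0.343, Σhalf²=0.392553
  -G: nom -42.820 → Σnom=-109.130; wc +0.410/-0.130 → slack +1.885/-1.516; half-tol=0.270, Σhalf²=0.465453
  -H: nom -36.900 → Σnom=-146.030; wc +0.136/-0.400 → slack +2.021/-1.916; half-tol=0.268, Σhalf²=0.537277
  -I: nom -4.600 → Σnom=-150.630; wc +0.097/-0.350 → slack +2.118/-2.266; half-tol=0.223, Σhalf²=0.587230
  +J: nom +9.300 → Σnom=-141.330; wc +0.330/-0.330 → slack +2.448/-2.596; half-tol=0.330, Σhalf²=0.696130
Nominal = -141.330. Worst-case = [-141.330 - 2.596, -141.330 + 2.448] = [-143.926, -138.882]. RSS = √0.696130 = 0.834.

nominal=-141.330 wc=[-143.926,-138.882] rss=0.834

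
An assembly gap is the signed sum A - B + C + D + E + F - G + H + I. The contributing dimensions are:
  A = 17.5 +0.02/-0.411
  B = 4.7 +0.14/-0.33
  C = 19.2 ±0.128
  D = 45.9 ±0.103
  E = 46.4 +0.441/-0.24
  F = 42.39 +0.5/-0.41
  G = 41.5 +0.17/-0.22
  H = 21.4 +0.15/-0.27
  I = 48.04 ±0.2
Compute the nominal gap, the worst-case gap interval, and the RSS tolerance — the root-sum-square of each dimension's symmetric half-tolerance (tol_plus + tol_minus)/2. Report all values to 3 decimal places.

nominal=194.630 wc=[192.558,196.722] rss=0.757

Stack each dimension's contribution:
  +A: nom +17.500 → Σnom=17.500; wc +0.020/-0.411 → slack +0.020/-0.411; half-tol=0.215, Σhalf²=0.046440
  -B: nom -4.700 → Σnom=12.800; wc +0.330/-0.140 → slack +0.350/-0.551; half-tol=0.235, Σhalf²=0.101665
  +C: nom +19.200 → Σnom=32.000; wc +0.128/-0.128 → slack +0.478/-0.679; half-tol=0.128, Σhalf²=0.118049
  +D: nom +45.900 → Σnom=77.900; wc +0.103/-0.103 → slack +0.581/-0.782; half-tol=0.103, Σhalf²=0.128658
  +E: nom +46.400 → Σnom=124.300; wc +0.441/-0.240 → slack +1.022/-1.022; half-tol=0.341, Σhalf²=0.244599
  +F: nom +42.390 → Σnom=166.690; wc +0.500/-0.410 → slack +1.522/-1.432; half-tol=0.455, Σhalf²=0.451623
  -G: nom -41.500 → Σnom=125.190; wc +0.220/-0.170 → slack +1.742/-1.602; half-tol=0.195, Σhalf²=0.489648
  +H: nom +21.400 → Σnom=146.590; wc +0.150/-0.270 → slack +1.892/-1.872; half-tol=0.210, Σhalf²=0.533748
  +I: nom +48.040 → Σnom=194.630; wc +0.200/-0.200 → slack +2.092/-2.072; half-tol=0.200, Σhalf²=0.573748
Nominal = 194.630. Worst-case = [194.630 - 2.072, 194.630 + 2.092] = [192.558, 196.722]. RSS = √0.573748 = 0.757.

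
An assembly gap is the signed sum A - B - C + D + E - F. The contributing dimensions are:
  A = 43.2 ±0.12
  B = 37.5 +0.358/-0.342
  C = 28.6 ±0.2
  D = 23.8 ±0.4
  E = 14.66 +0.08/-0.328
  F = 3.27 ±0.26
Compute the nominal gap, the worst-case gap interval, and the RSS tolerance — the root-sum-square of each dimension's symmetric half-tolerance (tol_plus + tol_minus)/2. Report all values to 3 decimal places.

nominal=12.290 wc=[10.624,13.692] rss=0.668

Stack each dimension's contribution:
  +A: nom +43.200 → Σnom=43.200; wc +0.120/-0.120 → slack +0.120/-0.120; half-tol=0.120, Σhalf²=0.014400
  -B: nom -37.500 → Σnom=5.700; wc +0.342/-0.358 → slack +0.462/-0.478; half-tol=0.350, Σhalf²=0.136900
  -C: nom -28.600 → Σnom=-22.900; wc +0.200/-0.200 → slack +0.662/-0.678; half-tol=0.200, Σhalf²=0.176900
  +D: nom +23.800 → Σnom=0.900; wc +0.400/-0.400 → slack +1.062/-1.078; half-tol=0.400, Σhalf²=0.336900
  +E: nom +14.660 → Σnom=15.560; wc +0.080/-0.328 → slack +1.142/-1.406; half-tol=0.204, Σhalf²=0.378516
  -F: nom -3.270 → Σnom=12.290; wc +0.260/-0.260 → slack +1.402/-1.666; half-tol=0.260, Σhalf²=0.446116
Nominal = 12.290. Worst-case = [12.290 - 1.666, 12.290 + 1.402] = [10.624, 13.692]. RSS = √0.446116 = 0.668.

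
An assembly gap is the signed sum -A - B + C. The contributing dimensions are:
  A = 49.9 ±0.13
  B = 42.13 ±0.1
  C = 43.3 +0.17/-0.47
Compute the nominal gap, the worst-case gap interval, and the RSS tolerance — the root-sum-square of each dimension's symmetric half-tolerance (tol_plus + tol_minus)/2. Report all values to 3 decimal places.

nominal=-48.730 wc=[-49.430,-48.330] rss=0.360

Stack each dimension's contribution:
  -A: nom -49.900 → Σnom=-49.900; wc +0.130/-0.130 → slack +0.130/-0.130; half-tol=0.130, Σhalf²=0.016900
  -B: nom -42.130 → Σnom=-92.030; wc +0.100/-0.100 → slack +0.230/-0.230; half-tol=0.100, Σhalf²=0.026900
  +C: nom +43.300 → Σnom=-48.730; wc +0.170/-0.470 → slack +0.400/-0.700; half-tol=0.320, Σhalf²=0.129300
Nominal = -48.730. Worst-case = [-48.730 - 0.700, -48.730 + 0.400] = [-49.430, -48.330]. RSS = √0.129300 = 0.360.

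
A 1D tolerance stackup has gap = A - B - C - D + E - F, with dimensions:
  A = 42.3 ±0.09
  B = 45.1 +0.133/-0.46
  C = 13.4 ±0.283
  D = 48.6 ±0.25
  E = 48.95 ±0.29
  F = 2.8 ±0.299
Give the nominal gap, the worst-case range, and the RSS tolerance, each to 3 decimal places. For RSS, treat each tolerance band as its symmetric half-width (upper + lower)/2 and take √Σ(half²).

nominal=-18.650 wc=[-19.995,-16.978] rss=0.642

Stack each dimension's contribution:
  +A: nom +42.300 → Σnom=42.300; wc +0.090/-0.090 → slack +0.090/-0.090; half-tol=0.090, Σhalf²=0.008100
  -B: nom -45.100 → Σnom=-2.800; wc +0.460/-0.133 → slack +0.550/-0.223; half-tol=0.296, Σhalf²=0.096012
  -C: nom -13.400 → Σnom=-16.200; wc +0.283/-0.283 → slack +0.833/-0.506; half-tol=0.283, Σhalf²=0.176101
  -D: nom -48.600 → Σnom=-64.800; wc +0.250/-0.250 → slack +1.083/-0.756; half-tol=0.250, Σhalf²=0.238601
  +E: nom +48.950 → Σnom=-15.850; wc +0.290/-0.290 → slack +1.373/-1.046; half-tol=0.290, Σhalf²=0.322701
  -F: nom -2.800 → Σnom=-18.650; wc +0.299/-0.299 → slack +1.672/-1.345; half-tol=0.299, Σhalf²=0.412102
Nominal = -18.650. Worst-case = [-18.650 - 1.345, -18.650 + 1.672] = [-19.995, -16.978]. RSS = √0.412102 = 0.642.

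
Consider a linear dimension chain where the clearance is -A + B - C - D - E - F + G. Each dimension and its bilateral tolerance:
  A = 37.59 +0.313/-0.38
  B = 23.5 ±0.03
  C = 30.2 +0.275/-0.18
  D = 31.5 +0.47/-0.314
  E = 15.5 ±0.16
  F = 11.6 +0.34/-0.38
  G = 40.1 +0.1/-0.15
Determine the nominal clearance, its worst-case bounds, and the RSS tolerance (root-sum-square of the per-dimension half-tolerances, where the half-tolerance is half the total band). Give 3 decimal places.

nominal=-62.790 wc=[-64.528,-61.246] rss=0.705

Stack each dimension's contribution:
  -A: nom -37.590 → Σnom=-37.590; wc +0.380/-0.313 → slack +0.380/-0.313; half-tol=0.347, Σhalf²=0.120062
  +B: nom +23.500 → Σnom=-14.090; wc +0.030/-0.030 → slack +0.410/-0.343; half-tol=0.030, Σhalf²=0.120962
  -C: nom -30.200 → Σnom=-44.290; wc +0.180/-0.275 → slack +0.590/-0.618; half-tol=0.228, Σhalf²=0.172719
  -D: nom -31.500 → Σnom=-75.790; wc +0.314/-0.470 → slack +0.904/-1.088; half-tol=0.392, Σhalf²=0.326383
  -E: nom -15.500 → Σnom=-91.290; wc +0.160/-0.160 → slack +1.064/-1.248; half-tol=0.160, Σhalf²=0.351983
  -F: nom -11.600 → Σnom=-102.890; wc +0.380/-0.340 → slack +1.444/-1.588; half-tol=0.360, Σhalf²=0.481583
  +G: nom +40.100 → Σnom=-62.790; wc +0.100/-0.150 → slack +1.544/-1.738; half-tol=0.125, Σhalf²=0.497208
Nominal = -62.790. Worst-case = [-62.790 - 1.738, -62.790 + 1.544] = [-64.528, -61.246]. RSS = √0.497208 = 0.705.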